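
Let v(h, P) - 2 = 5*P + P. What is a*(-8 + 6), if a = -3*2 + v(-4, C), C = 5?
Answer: -52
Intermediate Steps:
v(h, P) = 2 + 6*P (v(h, P) = 2 + (5*P + P) = 2 + 6*P)
a = 26 (a = -3*2 + (2 + 6*5) = -6 + (2 + 30) = -6 + 32 = 26)
a*(-8 + 6) = 26*(-8 + 6) = 26*(-2) = -52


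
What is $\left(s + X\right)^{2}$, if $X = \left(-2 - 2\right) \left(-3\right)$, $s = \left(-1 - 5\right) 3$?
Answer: $36$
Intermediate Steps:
$s = -18$ ($s = \left(-6\right) 3 = -18$)
$X = 12$ ($X = \left(-4\right) \left(-3\right) = 12$)
$\left(s + X\right)^{2} = \left(-18 + 12\right)^{2} = \left(-6\right)^{2} = 36$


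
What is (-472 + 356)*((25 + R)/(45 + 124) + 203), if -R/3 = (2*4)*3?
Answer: -3974160/169 ≈ -23516.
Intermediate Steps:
R = -72 (R = -3*2*4*3 = -24*3 = -3*24 = -72)
(-472 + 356)*((25 + R)/(45 + 124) + 203) = (-472 + 356)*((25 - 72)/(45 + 124) + 203) = -116*(-47/169 + 203) = -116*34260/169 = -3974160/169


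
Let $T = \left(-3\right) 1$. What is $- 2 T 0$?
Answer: $0$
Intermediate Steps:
$T = -3$
$- 2 T 0 = \left(-2\right) \left(-3\right) 0 = 6 \cdot 0 = 0$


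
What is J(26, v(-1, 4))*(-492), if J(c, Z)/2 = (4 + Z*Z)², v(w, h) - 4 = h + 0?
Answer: -4550016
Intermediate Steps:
v(w, h) = 4 + h (v(w, h) = 4 + (h + 0) = 4 + h)
J(c, Z) = 2*(4 + Z²)² (J(c, Z) = 2*(4 + Z*Z)² = 2*(4 + Z²)²)
J(26, v(-1, 4))*(-492) = (2*(4 + (4 + 4)²)²)*(-492) = (2*(4 + 8²)²)*(-492) = (2*(4 + 64)²)*(-492) = (2*68²)*(-492) = (2*4624)*(-492) = 9248*(-492) = -4550016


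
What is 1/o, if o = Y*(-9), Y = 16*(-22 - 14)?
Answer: 1/5184 ≈ 0.00019290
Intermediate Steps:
Y = -576 (Y = 16*(-36) = -576)
o = 5184 (o = -576*(-9) = 5184)
1/o = 1/5184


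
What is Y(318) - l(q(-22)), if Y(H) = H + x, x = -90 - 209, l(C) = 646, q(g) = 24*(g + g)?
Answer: -627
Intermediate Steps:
q(g) = 48*g (q(g) = 24*(2*g) = 48*g)
x = -299
Y(H) = -299 + H (Y(H) = H - 299 = -299 + H)
Y(318) - l(q(-22)) = (-299 + 318) - 1*646 = 19 - 646 = -627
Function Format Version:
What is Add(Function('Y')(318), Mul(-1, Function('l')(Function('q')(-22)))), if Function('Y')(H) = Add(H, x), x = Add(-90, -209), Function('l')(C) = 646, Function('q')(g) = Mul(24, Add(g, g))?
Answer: -627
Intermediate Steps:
Function('q')(g) = Mul(48, g) (Function('q')(g) = Mul(24, Mul(2, g)) = Mul(48, g))
x = -299
Function('Y')(H) = Add(-299, H) (Function('Y')(H) = Add(H, -299) = Add(-299, H))
Add(Function('Y')(318), Mul(-1, Function('l')(Function('q')(-22)))) = Add(Add(-299, 318), Mul(-1, 646)) = Add(19, -646) = -627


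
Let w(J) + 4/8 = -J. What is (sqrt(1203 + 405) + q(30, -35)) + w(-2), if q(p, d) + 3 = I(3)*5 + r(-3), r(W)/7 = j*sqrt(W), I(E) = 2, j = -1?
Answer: 17/2 + 2*sqrt(402) - 7*I*sqrt(3) ≈ 48.6 - 12.124*I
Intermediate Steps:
w(J) = -1/2 - J
r(W) = -7*sqrt(W) (r(W) = 7*(-sqrt(W)) = -7*sqrt(W))
q(p, d) = 7 - 7*I*sqrt(3) (q(p, d) = -3 + (2*5 - 7*I*sqrt(3)) = -3 + (10 - 7*I*sqrt(3)) = 7 - 7*I*sqrt(3))
(sqrt(1203 + 405) + q(30, -35)) + w(-2) = (sqrt(1203 + 405) + (7 - 7*I*sqrt(3))) + (-1/2 - 1*(-2)) = (sqrt(1608) + (7 - 7*I*sqrt(3))) + (-1/2 + 2) = (2*sqrt(402) + (7 - 7*I*sqrt(3))) + 3/2 = (7 + 2*sqrt(402) - 7*I*sqrt(3)) + 3/2 = 17/2 + 2*sqrt(402) - 7*I*sqrt(3)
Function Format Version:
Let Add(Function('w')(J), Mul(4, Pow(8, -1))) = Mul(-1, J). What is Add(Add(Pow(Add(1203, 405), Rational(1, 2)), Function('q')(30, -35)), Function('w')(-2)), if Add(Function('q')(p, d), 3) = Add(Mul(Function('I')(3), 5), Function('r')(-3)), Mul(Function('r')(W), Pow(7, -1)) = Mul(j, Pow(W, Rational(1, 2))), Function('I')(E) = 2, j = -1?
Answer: Add(Rational(17, 2), Mul(2, Pow(402, Rational(1, 2))), Mul(-7, I, Pow(3, Rational(1, 2)))) ≈ Add(48.600, Mul(-12.124, I))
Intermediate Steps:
Function('w')(J) = Add(Rational(-1, 2), Mul(-1, J))
Function('r')(W) = Mul(-7, Pow(W, Rational(1, 2))) (Function('r')(W) = Mul(7, Mul(-1, Pow(W, Rational(1, 2)))) = Mul(-7, Pow(W, Rational(1, 2))))
Function('q')(p, d) = Add(7, Mul(-7, I, Pow(3, Rational(1, 2)))) (Function('q')(p, d) = Add(-3, Add(Mul(2, 5), Mul(-7, Pow(-3, Rational(1, 2))))) = Add(-3, Add(10, Mul(-7, Mul(I, Pow(3, Rational(1, 2)))))) = Add(-3, Add(10, Mul(-7, I, Pow(3, Rational(1, 2))))) = Add(7, Mul(-7, I, Pow(3, Rational(1, 2)))))
Add(Add(Pow(Add(1203, 405), Rational(1, 2)), Function('q')(30, -35)), Function('w')(-2)) = Add(Add(Pow(Add(1203, 405), Rational(1, 2)), Add(7, Mul(-7, I, Pow(3, Rational(1, 2))))), Add(Rational(-1, 2), Mul(-1, -2))) = Add(Add(Pow(1608, Rational(1, 2)), Add(7, Mul(-7, I, Pow(3, Rational(1, 2))))), Add(Rational(-1, 2), 2)) = Add(Add(Mul(2, Pow(402, Rational(1, 2))), Add(7, Mul(-7, I, Pow(3, Rational(1, 2))))), Rational(3, 2)) = Add(Add(7, Mul(2, Pow(402, Rational(1, 2))), Mul(-7, I, Pow(3, Rational(1, 2)))), Rational(3, 2)) = Add(Rational(17, 2), Mul(2, Pow(402, Rational(1, 2))), Mul(-7, I, Pow(3, Rational(1, 2))))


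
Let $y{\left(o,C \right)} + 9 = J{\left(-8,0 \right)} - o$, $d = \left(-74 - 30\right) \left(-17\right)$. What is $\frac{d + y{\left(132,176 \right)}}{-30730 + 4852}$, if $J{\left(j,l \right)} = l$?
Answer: $- \frac{1627}{25878} \approx -0.062872$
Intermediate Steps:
$d = 1768$ ($d = \left(-104\right) \left(-17\right) = 1768$)
$y{\left(o,C \right)} = -9 - o$ ($y{\left(o,C \right)} = -9 + \left(0 - o\right) = -9 - o$)
$\frac{d + y{\left(132,176 \right)}}{-30730 + 4852} = \frac{1768 - 141}{-30730 + 4852} = \frac{1768 - 141}{-25878} = \left(1768 - 141\right) \left(- \frac{1}{25878}\right) = 1627 \left(- \frac{1}{25878}\right) = - \frac{1627}{25878}$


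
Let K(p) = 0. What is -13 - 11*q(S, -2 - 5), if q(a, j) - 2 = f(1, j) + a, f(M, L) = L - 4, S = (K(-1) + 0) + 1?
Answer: 75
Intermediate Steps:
S = 1 (S = (0 + 0) + 1 = 0 + 1 = 1)
f(M, L) = -4 + L
q(a, j) = -2 + a + j (q(a, j) = 2 + ((-4 + j) + a) = 2 + (-4 + a + j) = -2 + a + j)
-13 - 11*q(S, -2 - 5) = -13 - 11*(-2 + 1 + (-2 - 5)) = -13 - 11*(-2 + 1 - 7) = -13 - 11*(-8) = -13 + 88 = 75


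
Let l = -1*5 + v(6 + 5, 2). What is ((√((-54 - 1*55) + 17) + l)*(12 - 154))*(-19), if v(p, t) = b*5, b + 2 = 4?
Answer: 13490 + 5396*I*√23 ≈ 13490.0 + 25878.0*I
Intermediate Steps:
b = 2 (b = -2 + 4 = 2)
v(p, t) = 10 (v(p, t) = 2*5 = 10)
l = 5 (l = -1*5 + 10 = -5 + 10 = 5)
((√((-54 - 1*55) + 17) + l)*(12 - 154))*(-19) = ((√((-54 - 1*55) + 17) + 5)*(12 - 154))*(-19) = ((√((-54 - 55) + 17) + 5)*(-142))*(-19) = ((√(-109 + 17) + 5)*(-142))*(-19) = ((√(-92) + 5)*(-142))*(-19) = ((2*I*√23 + 5)*(-142))*(-19) = ((5 + 2*I*√23)*(-142))*(-19) = (-710 - 284*I*√23)*(-19) = 13490 + 5396*I*√23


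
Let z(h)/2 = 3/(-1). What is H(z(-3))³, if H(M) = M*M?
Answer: 46656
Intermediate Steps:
z(h) = -6 (z(h) = 2*(3/(-1)) = 2*(3*(-1)) = 2*(-3) = -6)
H(M) = M²
H(z(-3))³ = ((-6)²)³ = 36³ = 46656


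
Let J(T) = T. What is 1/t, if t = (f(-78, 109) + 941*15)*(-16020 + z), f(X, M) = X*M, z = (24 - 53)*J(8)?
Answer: -1/91222476 ≈ -1.0962e-8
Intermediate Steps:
z = -232 (z = (24 - 53)*8 = -29*8 = -232)
f(X, M) = M*X
t = -91222476 (t = (109*(-78) + 941*15)*(-16020 - 232) = (-8502 + 14115)*(-16252) = 5613*(-16252) = -91222476)
1/t = 1/(-91222476) = -1/91222476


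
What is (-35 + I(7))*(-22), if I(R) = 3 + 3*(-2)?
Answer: 836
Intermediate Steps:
I(R) = -3 (I(R) = 3 - 6 = -3)
(-35 + I(7))*(-22) = (-35 - 3)*(-22) = -38*(-22) = 836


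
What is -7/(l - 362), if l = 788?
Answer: -7/426 ≈ -0.016432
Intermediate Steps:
-7/(l - 362) = -7/(788 - 362) = -7/426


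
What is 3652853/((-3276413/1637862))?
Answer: -5982869120286/3276413 ≈ -1.8260e+6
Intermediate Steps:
3652853/((-3276413/1637862)) = 3652853/((-3276413*1/1637862)) = 3652853/(-3276413/1637862) = 3652853*(-1637862/3276413) = -5982869120286/3276413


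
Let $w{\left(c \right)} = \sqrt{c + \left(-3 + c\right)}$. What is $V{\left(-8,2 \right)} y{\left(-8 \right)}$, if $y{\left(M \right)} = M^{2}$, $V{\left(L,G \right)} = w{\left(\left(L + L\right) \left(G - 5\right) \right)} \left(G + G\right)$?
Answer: $256 \sqrt{93} \approx 2468.8$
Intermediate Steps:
$w{\left(c \right)} = \sqrt{-3 + 2 c}$
$V{\left(L,G \right)} = 2 G \sqrt{-3 + 4 L \left(-5 + G\right)}$ ($V{\left(L,G \right)} = \sqrt{-3 + 2 \left(L + L\right) \left(G - 5\right)} \left(G + G\right) = \sqrt{-3 + 2 \cdot 2 L \left(-5 + G\right)} 2 G = \sqrt{-3 + 4 L \left(-5 + G\right)} 2 G = 2 G \sqrt{-3 + 4 L \left(-5 + G\right)}$)
$V{\left(-8,2 \right)} y{\left(-8 \right)} = 2 \cdot 2 \sqrt{-3 + 4 \left(-8\right) \left(-5 + 2\right)} \left(-8\right)^{2} = 2 \cdot 2 \sqrt{-3 + 4 \left(-8\right) \left(-3\right)} 64 = 2 \cdot 2 \sqrt{-3 + 96} \cdot 64 = 2 \cdot 2 \sqrt{93} \cdot 64 = 4 \sqrt{93} \cdot 64 = 256 \sqrt{93}$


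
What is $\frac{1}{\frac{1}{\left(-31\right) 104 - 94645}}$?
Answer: $-97869$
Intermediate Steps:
$\frac{1}{\frac{1}{\left(-31\right) 104 - 94645}} = \frac{1}{\frac{1}{-3224 - 94645}} = \frac{1}{\frac{1}{-97869}} = \frac{1}{- \frac{1}{97869}} = -97869$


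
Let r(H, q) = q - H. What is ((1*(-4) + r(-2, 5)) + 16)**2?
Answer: 361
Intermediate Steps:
((1*(-4) + r(-2, 5)) + 16)**2 = ((1*(-4) + (5 - 1*(-2))) + 16)**2 = ((-4 + (5 + 2)) + 16)**2 = ((-4 + 7) + 16)**2 = (3 + 16)**2 = 19**2 = 361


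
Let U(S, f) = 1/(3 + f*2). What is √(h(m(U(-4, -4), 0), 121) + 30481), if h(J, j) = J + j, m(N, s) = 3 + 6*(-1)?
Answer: √30599 ≈ 174.93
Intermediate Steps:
U(S, f) = 1/(3 + 2*f)
m(N, s) = -3 (m(N, s) = 3 - 6 = -3)
√(h(m(U(-4, -4), 0), 121) + 30481) = √((-3 + 121) + 30481) = √(118 + 30481) = √30599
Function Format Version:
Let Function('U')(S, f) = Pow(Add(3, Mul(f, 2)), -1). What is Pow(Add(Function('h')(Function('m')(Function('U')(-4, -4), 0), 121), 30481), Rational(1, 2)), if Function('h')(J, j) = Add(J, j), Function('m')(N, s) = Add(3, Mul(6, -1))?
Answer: Pow(30599, Rational(1, 2)) ≈ 174.93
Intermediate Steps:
Function('U')(S, f) = Pow(Add(3, Mul(2, f)), -1)
Function('m')(N, s) = -3 (Function('m')(N, s) = Add(3, -6) = -3)
Pow(Add(Function('h')(Function('m')(Function('U')(-4, -4), 0), 121), 30481), Rational(1, 2)) = Pow(Add(Add(-3, 121), 30481), Rational(1, 2)) = Pow(Add(118, 30481), Rational(1, 2)) = Pow(30599, Rational(1, 2))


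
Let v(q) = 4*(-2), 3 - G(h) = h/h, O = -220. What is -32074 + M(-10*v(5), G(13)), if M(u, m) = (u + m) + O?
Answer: -32212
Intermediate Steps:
G(h) = 2 (G(h) = 3 - h/h = 3 - 1*1 = 3 - 1 = 2)
v(q) = -8
M(u, m) = -220 + m + u (M(u, m) = (u + m) - 220 = (m + u) - 220 = -220 + m + u)
-32074 + M(-10*v(5), G(13)) = -32074 + (-220 + 2 - 10*(-8)) = -32074 + (-220 + 2 + 80) = -32074 - 138 = -32212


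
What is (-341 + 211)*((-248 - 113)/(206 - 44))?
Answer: 23465/81 ≈ 289.69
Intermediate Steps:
(-341 + 211)*((-248 - 113)/(206 - 44)) = -(-46930)/162 = -130*(-361/162) = 23465/81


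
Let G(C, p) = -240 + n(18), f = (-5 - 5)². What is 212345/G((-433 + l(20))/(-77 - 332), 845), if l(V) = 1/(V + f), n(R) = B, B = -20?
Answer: -42469/52 ≈ -816.71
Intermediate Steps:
n(R) = -20
f = 100 (f = (-10)² = 100)
l(V) = 1/(100 + V) (l(V) = 1/(V + 100) = 1/(100 + V))
G(C, p) = -260 (G(C, p) = -240 - 20 = -260)
212345/G((-433 + l(20))/(-77 - 332), 845) = 212345/(-260) = 212345*(-1/260) = -42469/52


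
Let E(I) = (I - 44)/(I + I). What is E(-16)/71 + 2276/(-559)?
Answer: -1284383/317512 ≈ -4.0452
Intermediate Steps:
E(I) = (-44 + I)/(2*I) (E(I) = (-44 + I)/((2*I)) = (-44 + I)*(1/(2*I)) = (-44 + I)/(2*I))
E(-16)/71 + 2276/(-559) = ((½)*(-44 - 16)/(-16))/71 + 2276/(-559) = ((½)*(-1/16)*(-60))*(1/71) + 2276*(-1/559) = (15/8)*(1/71) - 2276/559 = 15/568 - 2276/559 = -1284383/317512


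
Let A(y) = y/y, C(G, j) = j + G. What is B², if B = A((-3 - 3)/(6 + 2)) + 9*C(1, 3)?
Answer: 1369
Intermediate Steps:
C(G, j) = G + j
A(y) = 1
B = 37 (B = 1 + 9*(1 + 3) = 1 + 9*4 = 1 + 36 = 37)
B² = 37² = 1369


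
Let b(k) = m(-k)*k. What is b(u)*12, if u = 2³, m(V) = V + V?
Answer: -1536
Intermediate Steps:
m(V) = 2*V
u = 8
b(k) = -2*k² (b(k) = (2*(-k))*k = (-2*k)*k = -2*k²)
b(u)*12 = -2*8²*12 = -2*64*12 = -128*12 = -1536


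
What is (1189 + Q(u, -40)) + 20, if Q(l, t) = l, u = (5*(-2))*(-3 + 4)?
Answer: 1199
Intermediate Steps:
u = -10 (u = -10*1 = -10)
(1189 + Q(u, -40)) + 20 = (1189 - 10) + 20 = 1179 + 20 = 1199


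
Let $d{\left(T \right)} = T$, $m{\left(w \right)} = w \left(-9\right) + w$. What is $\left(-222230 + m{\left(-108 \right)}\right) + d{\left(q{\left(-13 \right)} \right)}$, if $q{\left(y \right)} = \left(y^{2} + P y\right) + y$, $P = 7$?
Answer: $-221301$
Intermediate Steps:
$q{\left(y \right)} = y^{2} + 8 y$ ($q{\left(y \right)} = \left(y^{2} + 7 y\right) + y = y^{2} + 8 y$)
$m{\left(w \right)} = - 8 w$ ($m{\left(w \right)} = - 9 w + w = - 8 w$)
$\left(-222230 + m{\left(-108 \right)}\right) + d{\left(q{\left(-13 \right)} \right)} = \left(-222230 - -864\right) - 13 \left(8 - 13\right) = \left(-222230 + 864\right) - -65 = -221366 + 65 = -221301$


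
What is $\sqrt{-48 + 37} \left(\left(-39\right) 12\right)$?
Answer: $- 468 i \sqrt{11} \approx - 1552.2 i$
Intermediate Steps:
$\sqrt{-48 + 37} \left(\left(-39\right) 12\right) = \sqrt{-11} \left(-468\right) = i \sqrt{11} \left(-468\right) = - 468 i \sqrt{11}$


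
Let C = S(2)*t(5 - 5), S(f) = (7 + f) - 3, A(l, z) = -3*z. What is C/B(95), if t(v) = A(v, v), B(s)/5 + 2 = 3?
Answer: 0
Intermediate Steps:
B(s) = 5 (B(s) = -10 + 5*3 = -10 + 15 = 5)
t(v) = -3*v
S(f) = 4 + f
C = 0 (C = (4 + 2)*(-3*(5 - 5)) = 6*(-3*0) = 6*0 = 0)
C/B(95) = 0/5 = 0*(⅕) = 0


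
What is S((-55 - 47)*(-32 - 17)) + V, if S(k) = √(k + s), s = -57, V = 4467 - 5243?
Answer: -776 + 9*√61 ≈ -705.71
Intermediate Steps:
V = -776
S(k) = √(-57 + k) (S(k) = √(k - 57) = √(-57 + k))
S((-55 - 47)*(-32 - 17)) + V = √(-57 + (-55 - 47)*(-32 - 17)) - 776 = √(-57 - 102*(-49)) - 776 = √(-57 + 4998) - 776 = √4941 - 776 = 9*√61 - 776 = -776 + 9*√61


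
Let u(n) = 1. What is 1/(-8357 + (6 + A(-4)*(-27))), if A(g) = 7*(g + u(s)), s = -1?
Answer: -1/7784 ≈ -0.00012847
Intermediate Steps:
A(g) = 7 + 7*g (A(g) = 7*(g + 1) = 7*(1 + g) = 7 + 7*g)
1/(-8357 + (6 + A(-4)*(-27))) = 1/(-8357 + (6 + (7 + 7*(-4))*(-27))) = 1/(-8357 + (6 + (7 - 28)*(-27))) = 1/(-8357 + (6 - 21*(-27))) = 1/(-8357 + (6 + 567)) = 1/(-8357 + 573) = 1/(-7784) = -1/7784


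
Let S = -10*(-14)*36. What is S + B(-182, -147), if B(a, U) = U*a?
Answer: 31794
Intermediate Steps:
S = 5040 (S = 140*36 = 5040)
S + B(-182, -147) = 5040 - 147*(-182) = 5040 + 26754 = 31794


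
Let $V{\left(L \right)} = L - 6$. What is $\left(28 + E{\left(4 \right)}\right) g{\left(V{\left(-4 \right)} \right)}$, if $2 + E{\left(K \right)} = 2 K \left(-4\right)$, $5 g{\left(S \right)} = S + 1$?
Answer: $\frac{54}{5} \approx 10.8$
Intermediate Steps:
$V{\left(L \right)} = -6 + L$ ($V{\left(L \right)} = L - 6 = -6 + L$)
$g{\left(S \right)} = \frac{1}{5} + \frac{S}{5}$ ($g{\left(S \right)} = \frac{S + 1}{5} = \frac{1 + S}{5} = \frac{1}{5} + \frac{S}{5}$)
$E{\left(K \right)} = -2 - 8 K$ ($E{\left(K \right)} = -2 + 2 K \left(-4\right) = -2 - 8 K$)
$\left(28 + E{\left(4 \right)}\right) g{\left(V{\left(-4 \right)} \right)} = \left(28 - 34\right) \left(\frac{1}{5} + \frac{-6 - 4}{5}\right) = \left(28 - 34\right) \left(\frac{1}{5} + \frac{1}{5} \left(-10\right)\right) = \left(28 - 34\right) \left(\frac{1}{5} - 2\right) = \left(-6\right) \left(- \frac{9}{5}\right) = \frac{54}{5}$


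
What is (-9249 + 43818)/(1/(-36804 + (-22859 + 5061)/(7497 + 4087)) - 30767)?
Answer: -7369338770523/6558837286381 ≈ -1.1236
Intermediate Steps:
(-9249 + 43818)/(1/(-36804 + (-22859 + 5061)/(7497 + 4087)) - 30767) = 34569/(1/(-36804 - 17798/11584) - 30767) = 34569/(1/(-36804 - 17798*1/11584) - 30767) = 34569/(1/(-36804 - 8899/5792) - 30767) = 34569/(1/(-213177667/5792) - 30767) = 34569/(-5792/213177667 - 30767) = 34569/(-6558837286381/213177667) = 34569*(-213177667/6558837286381) = -7369338770523/6558837286381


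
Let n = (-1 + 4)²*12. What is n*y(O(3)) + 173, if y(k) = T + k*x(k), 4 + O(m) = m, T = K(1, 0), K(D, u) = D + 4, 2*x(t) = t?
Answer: 767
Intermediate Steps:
x(t) = t/2
K(D, u) = 4 + D
T = 5 (T = 4 + 1 = 5)
O(m) = -4 + m
y(k) = 5 + k²/2 (y(k) = 5 + k*(k/2) = 5 + k²/2)
n = 108 (n = 3²*12 = 9*12 = 108)
n*y(O(3)) + 173 = 108*(5 + (-4 + 3)²/2) + 173 = 108*(5 + (½)*(-1)²) + 173 = 108*(5 + (½)*1) + 173 = 108*(5 + ½) + 173 = 108*(11/2) + 173 = 594 + 173 = 767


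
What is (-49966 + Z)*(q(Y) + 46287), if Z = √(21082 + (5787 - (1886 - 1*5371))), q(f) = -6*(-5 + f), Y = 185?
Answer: -2258812962 + 45207*√30354 ≈ -2.2509e+9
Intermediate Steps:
q(f) = 30 - 6*f
Z = √30354 (Z = √(21082 + (5787 - (1886 - 5371))) = √(21082 + (5787 - 1*(-3485))) = √(21082 + (5787 + 3485)) = √(21082 + 9272) = √30354 ≈ 174.22)
(-49966 + Z)*(q(Y) + 46287) = (-49966 + √30354)*((30 - 6*185) + 46287) = (-49966 + √30354)*((30 - 1110) + 46287) = (-49966 + √30354)*(-1080 + 46287) = (-49966 + √30354)*45207 = -2258812962 + 45207*√30354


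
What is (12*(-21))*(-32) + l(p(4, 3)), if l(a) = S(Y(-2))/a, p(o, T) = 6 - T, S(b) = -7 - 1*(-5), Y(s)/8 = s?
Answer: 24190/3 ≈ 8063.3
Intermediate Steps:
Y(s) = 8*s
S(b) = -2 (S(b) = -7 + 5 = -2)
l(a) = -2/a
(12*(-21))*(-32) + l(p(4, 3)) = (12*(-21))*(-32) - 2/(6 - 1*3) = -252*(-32) - 2/(6 - 3) = 8064 - 2/3 = 8064 - 2*⅓ = 8064 - ⅔ = 24190/3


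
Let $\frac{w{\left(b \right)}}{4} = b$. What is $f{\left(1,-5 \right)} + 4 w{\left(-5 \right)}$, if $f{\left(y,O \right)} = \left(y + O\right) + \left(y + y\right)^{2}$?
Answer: $-80$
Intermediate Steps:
$w{\left(b \right)} = 4 b$
$f{\left(y,O \right)} = O + y + 4 y^{2}$ ($f{\left(y,O \right)} = \left(O + y\right) + \left(2 y\right)^{2} = \left(O + y\right) + 4 y^{2} = O + y + 4 y^{2}$)
$f{\left(1,-5 \right)} + 4 w{\left(-5 \right)} = \left(-5 + 1 + 4 \cdot 1^{2}\right) + 4 \cdot 4 \left(-5\right) = \left(-5 + 1 + 4 \cdot 1\right) + 4 \left(-20\right) = \left(-5 + 1 + 4\right) - 80 = 0 - 80 = -80$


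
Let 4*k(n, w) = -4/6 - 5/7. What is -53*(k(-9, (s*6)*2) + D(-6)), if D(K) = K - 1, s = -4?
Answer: 32701/84 ≈ 389.30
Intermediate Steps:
k(n, w) = -29/84 (k(n, w) = (-4/6 - 5/7)/4 = (-4*⅙ - 5*⅐)/4 = (-⅔ - 5/7)/4 = (¼)*(-29/21) = -29/84)
D(K) = -1 + K
-53*(k(-9, (s*6)*2) + D(-6)) = -53*(-29/84 + (-1 - 6)) = -53*(-29/84 - 7) = -53*(-617/84) = 32701/84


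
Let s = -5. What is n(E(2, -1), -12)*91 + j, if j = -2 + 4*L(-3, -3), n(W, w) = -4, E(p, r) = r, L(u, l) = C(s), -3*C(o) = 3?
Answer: -370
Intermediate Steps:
C(o) = -1 (C(o) = -⅓*3 = -1)
L(u, l) = -1
j = -6 (j = -2 + 4*(-1) = -2 - 4 = -6)
n(E(2, -1), -12)*91 + j = -4*91 - 6 = -364 - 6 = -370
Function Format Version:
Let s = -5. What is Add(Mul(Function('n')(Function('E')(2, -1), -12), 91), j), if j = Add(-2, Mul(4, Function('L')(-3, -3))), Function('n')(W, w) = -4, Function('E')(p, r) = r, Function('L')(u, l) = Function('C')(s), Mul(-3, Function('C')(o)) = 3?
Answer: -370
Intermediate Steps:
Function('C')(o) = -1 (Function('C')(o) = Mul(Rational(-1, 3), 3) = -1)
Function('L')(u, l) = -1
j = -6 (j = Add(-2, Mul(4, -1)) = Add(-2, -4) = -6)
Add(Mul(Function('n')(Function('E')(2, -1), -12), 91), j) = Add(Mul(-4, 91), -6) = Add(-364, -6) = -370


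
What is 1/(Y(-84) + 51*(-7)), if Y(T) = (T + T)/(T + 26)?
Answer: -29/10269 ≈ -0.0028240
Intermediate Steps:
Y(T) = 2*T/(26 + T) (Y(T) = (2*T)/(26 + T) = 2*T/(26 + T))
1/(Y(-84) + 51*(-7)) = 1/(2*(-84)/(26 - 84) + 51*(-7)) = 1/(2*(-84)/(-58) - 357) = 1/(2*(-84)*(-1/58) - 357) = 1/(84/29 - 357) = 1/(-10269/29) = -29/10269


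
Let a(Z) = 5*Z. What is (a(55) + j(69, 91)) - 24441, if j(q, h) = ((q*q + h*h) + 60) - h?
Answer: -11155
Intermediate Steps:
j(q, h) = 60 + h² + q² - h (j(q, h) = ((q² + h²) + 60) - h = ((h² + q²) + 60) - h = (60 + h² + q²) - h = 60 + h² + q² - h)
(a(55) + j(69, 91)) - 24441 = (5*55 + (60 + 91² + 69² - 1*91)) - 24441 = (275 + (60 + 8281 + 4761 - 91)) - 24441 = (275 + 13011) - 24441 = 13286 - 24441 = -11155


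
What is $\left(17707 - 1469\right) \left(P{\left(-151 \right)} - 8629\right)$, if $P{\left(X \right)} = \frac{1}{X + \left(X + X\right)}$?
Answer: $- \frac{63473335244}{453} \approx -1.4012 \cdot 10^{8}$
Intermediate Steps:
$P{\left(X \right)} = \frac{1}{3 X}$ ($P{\left(X \right)} = \frac{1}{X + 2 X} = \frac{1}{3 X}$)
$\left(17707 - 1469\right) \left(P{\left(-151 \right)} - 8629\right) = \left(17707 - 1469\right) \left(\frac{1}{3 \left(-151\right)} - 8629\right) = 16238 \left(\frac{1}{3} \left(- \frac{1}{151}\right) - 8629\right) = 16238 \left(- \frac{1}{453} - 8629\right) = 16238 \left(- \frac{3908938}{453}\right) = - \frac{63473335244}{453}$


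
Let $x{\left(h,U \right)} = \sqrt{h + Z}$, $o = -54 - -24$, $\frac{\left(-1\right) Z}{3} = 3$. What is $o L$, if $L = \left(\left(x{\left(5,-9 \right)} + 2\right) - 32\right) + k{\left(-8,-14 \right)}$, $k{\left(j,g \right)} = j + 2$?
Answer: $1080 - 60 i \approx 1080.0 - 60.0 i$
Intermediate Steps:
$k{\left(j,g \right)} = 2 + j$
$Z = -9$ ($Z = \left(-3\right) 3 = -9$)
$o = -30$ ($o = -54 + 24 = -30$)
$x{\left(h,U \right)} = \sqrt{-9 + h}$ ($x{\left(h,U \right)} = \sqrt{h - 9} = \sqrt{-9 + h}$)
$L = -36 + 2 i$ ($L = \left(\left(\sqrt{-9 + 5} + 2\right) - 32\right) + \left(2 - 8\right) = \left(\left(\sqrt{-4} + 2\right) - 32\right) - 6 = \left(\left(2 i + 2\right) - 32\right) - 6 = \left(\left(2 + 2 i\right) - 32\right) - 6 = \left(-30 + 2 i\right) - 6 = -36 + 2 i \approx -36.0 + 2.0 i$)
$o L = - 30 \left(-36 + 2 i\right) = 1080 - 60 i$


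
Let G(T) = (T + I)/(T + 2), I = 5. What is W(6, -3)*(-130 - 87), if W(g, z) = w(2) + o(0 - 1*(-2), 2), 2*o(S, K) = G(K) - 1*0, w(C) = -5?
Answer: 7161/8 ≈ 895.13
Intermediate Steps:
G(T) = (5 + T)/(2 + T) (G(T) = (T + 5)/(T + 2) = (5 + T)/(2 + T))
o(S, K) = (5 + K)/(2*(2 + K)) (o(S, K) = ((5 + K)/(2 + K) - 1*0)/2 = ((5 + K)/(2 + K) + 0)/2 = ((5 + K)/(2 + K))/2 = (5 + K)/(2*(2 + K)))
W(g, z) = -33/8 (W(g, z) = -5 + (5 + 2)/(2*(2 + 2)) = -5 + (1/2)*7/4 = -5 + (1/2)*(1/4)*7 = -5 + 7/8 = -33/8)
W(6, -3)*(-130 - 87) = -33*(-130 - 87)/8 = -33/8*(-217) = 7161/8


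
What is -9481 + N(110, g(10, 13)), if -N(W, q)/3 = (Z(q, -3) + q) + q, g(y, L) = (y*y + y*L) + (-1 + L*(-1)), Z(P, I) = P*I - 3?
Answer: -8824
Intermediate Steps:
Z(P, I) = -3 + I*P (Z(P, I) = I*P - 3 = -3 + I*P)
g(y, L) = -1 + y² - L + L*y (g(y, L) = (y² + L*y) + (-1 - L) = -1 + y² - L + L*y)
N(W, q) = 9 + 3*q (N(W, q) = -3*(((-3 - 3*q) + q) + q) = -3*((-3 - 2*q) + q) = -3*(-3 - q) = 9 + 3*q)
-9481 + N(110, g(10, 13)) = -9481 + (9 + 3*(-1 + 10² - 1*13 + 13*10)) = -9481 + (9 + 3*(-1 + 100 - 13 + 130)) = -9481 + (9 + 3*216) = -9481 + (9 + 648) = -9481 + 657 = -8824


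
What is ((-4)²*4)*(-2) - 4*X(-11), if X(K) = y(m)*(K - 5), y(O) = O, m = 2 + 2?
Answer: 128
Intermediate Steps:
m = 4
X(K) = -20 + 4*K (X(K) = 4*(K - 5) = 4*(-5 + K) = -20 + 4*K)
((-4)²*4)*(-2) - 4*X(-11) = ((-4)²*4)*(-2) - 4*(-20 + 4*(-11)) = (16*4)*(-2) - 4*(-20 - 44) = 64*(-2) - 4*(-64) = -128 + 256 = 128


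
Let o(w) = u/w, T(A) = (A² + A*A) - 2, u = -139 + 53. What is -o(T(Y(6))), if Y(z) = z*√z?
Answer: ⅕ ≈ 0.20000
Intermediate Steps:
Y(z) = z^(3/2)
u = -86
T(A) = -2 + 2*A² (T(A) = (A² + A²) - 2 = 2*A² - 2 = -2 + 2*A²)
o(w) = -86/w
-o(T(Y(6))) = -(-86)/(-2 + 2*(6^(3/2))²) = -(-86)/(-2 + 2*(6*√6)²) = -(-86)/(-2 + 2*216) = -(-86)/(-2 + 432) = -(-86)/430 = -1*(-⅕) = ⅕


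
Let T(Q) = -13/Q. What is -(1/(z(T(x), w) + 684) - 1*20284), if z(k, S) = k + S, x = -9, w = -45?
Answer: 116916967/5764 ≈ 20284.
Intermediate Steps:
z(k, S) = S + k
-(1/(z(T(x), w) + 684) - 1*20284) = -(1/((-45 - 13/(-9)) + 684) - 1*20284) = -(1/((-45 - 13*(-1/9)) + 684) - 20284) = -(1/((-45 + 13/9) + 684) - 20284) = -(1/(-392/9 + 684) - 20284) = -(1/(5764/9) - 20284) = -(9/5764 - 20284) = -1*(-116916967/5764) = 116916967/5764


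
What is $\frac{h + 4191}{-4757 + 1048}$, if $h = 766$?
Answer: $- \frac{4957}{3709} \approx -1.3365$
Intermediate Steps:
$\frac{h + 4191}{-4757 + 1048} = \frac{766 + 4191}{-4757 + 1048} = \frac{4957}{-3709} = 4957 \left(- \frac{1}{3709}\right) = - \frac{4957}{3709}$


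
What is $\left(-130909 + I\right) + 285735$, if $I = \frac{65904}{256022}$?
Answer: $\frac{19819464038}{128011} \approx 1.5483 \cdot 10^{5}$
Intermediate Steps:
$I = \frac{32952}{128011}$ ($I = 65904 \cdot \frac{1}{256022} = \frac{32952}{128011} \approx 0.25742$)
$\left(-130909 + I\right) + 285735 = \left(-130909 + \frac{32952}{128011}\right) + 285735 = - \frac{16757759047}{128011} + 285735 = \frac{19819464038}{128011}$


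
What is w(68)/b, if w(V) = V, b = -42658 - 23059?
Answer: -68/65717 ≈ -0.0010347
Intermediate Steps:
b = -65717
w(68)/b = 68/(-65717) = 68*(-1/65717) = -68/65717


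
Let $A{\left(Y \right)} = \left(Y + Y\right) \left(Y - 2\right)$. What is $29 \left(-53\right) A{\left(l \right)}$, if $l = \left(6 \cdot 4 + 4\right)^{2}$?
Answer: $-1884632512$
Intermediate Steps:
$l = 784$ ($l = \left(24 + 4\right)^{2} = 28^{2} = 784$)
$A{\left(Y \right)} = 2 Y \left(-2 + Y\right)$
$29 \left(-53\right) A{\left(l \right)} = 29 \left(-53\right) 2 \cdot 784 \left(-2 + 784\right) = - 1537 \cdot 2 \cdot 784 \cdot 782 = \left(-1537\right) 1226176 = -1884632512$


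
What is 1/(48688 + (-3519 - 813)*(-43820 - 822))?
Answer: 1/193437832 ≈ 5.1696e-9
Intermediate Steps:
1/(48688 + (-3519 - 813)*(-43820 - 822)) = 1/(48688 - 4332*(-44642)) = 1/(48688 + 193389144) = 1/193437832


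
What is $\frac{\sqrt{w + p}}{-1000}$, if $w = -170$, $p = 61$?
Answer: $- \frac{i \sqrt{109}}{1000} \approx - 0.01044 i$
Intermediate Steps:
$\frac{\sqrt{w + p}}{-1000} = \frac{\sqrt{-170 + 61}}{-1000} = \sqrt{-109} \left(- \frac{1}{1000}\right) = i \sqrt{109} \left(- \frac{1}{1000}\right) = - \frac{i \sqrt{109}}{1000}$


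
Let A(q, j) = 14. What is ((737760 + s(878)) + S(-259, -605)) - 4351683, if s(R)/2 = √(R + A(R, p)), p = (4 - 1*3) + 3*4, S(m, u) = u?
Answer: -3614528 + 4*√223 ≈ -3.6145e+6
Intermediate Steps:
p = 13 (p = (4 - 3) + 12 = 1 + 12 = 13)
s(R) = 2*√(14 + R) (s(R) = 2*√(R + 14) = 2*√(14 + R))
((737760 + s(878)) + S(-259, -605)) - 4351683 = ((737760 + 2*√(14 + 878)) - 605) - 4351683 = ((737760 + 2*√892) - 605) - 4351683 = ((737760 + 2*(2*√223)) - 605) - 4351683 = ((737760 + 4*√223) - 605) - 4351683 = (737155 + 4*√223) - 4351683 = -3614528 + 4*√223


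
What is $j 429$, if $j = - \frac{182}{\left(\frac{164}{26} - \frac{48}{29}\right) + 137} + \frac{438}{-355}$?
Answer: $- \frac{975433316}{902765} \approx -1080.5$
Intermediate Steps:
$j = - \frac{6821212}{2708295}$ ($j = - \frac{182}{\left(164 \cdot \frac{1}{26} - \frac{48}{29}\right) + 137} + 438 \left(- \frac{1}{355}\right) = - \frac{182}{\left(\frac{82}{13} - \frac{48}{29}\right) + 137} - \frac{438}{355} = - \frac{182}{\frac{1754}{377} + 137} - \frac{438}{355} = - \frac{182}{\frac{53403}{377}} - \frac{438}{355} = \left(-182\right) \frac{377}{53403} - \frac{438}{355} = - \frac{9802}{7629} - \frac{438}{355} = - \frac{6821212}{2708295} \approx -2.5186$)
$j 429 = \left(- \frac{6821212}{2708295}\right) 429 = - \frac{975433316}{902765}$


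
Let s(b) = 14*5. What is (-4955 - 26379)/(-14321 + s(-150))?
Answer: 31334/14251 ≈ 2.1987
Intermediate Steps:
s(b) = 70
(-4955 - 26379)/(-14321 + s(-150)) = (-4955 - 26379)/(-14321 + 70) = -31334/(-14251) = -31334*(-1/14251) = 31334/14251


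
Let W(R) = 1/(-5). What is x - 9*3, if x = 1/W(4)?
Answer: -32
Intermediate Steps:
W(R) = -⅕
x = -5 (x = 1/(-⅕) = -5)
x - 9*3 = -5 - 9*3 = -5 - 27 = -32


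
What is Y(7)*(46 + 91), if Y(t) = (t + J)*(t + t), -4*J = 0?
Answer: 13426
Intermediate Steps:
J = 0 (J = -¼*0 = 0)
Y(t) = 2*t² (Y(t) = (t + 0)*(t + t) = t*(2*t) = 2*t²)
Y(7)*(46 + 91) = (2*7²)*(46 + 91) = (2*49)*137 = 98*137 = 13426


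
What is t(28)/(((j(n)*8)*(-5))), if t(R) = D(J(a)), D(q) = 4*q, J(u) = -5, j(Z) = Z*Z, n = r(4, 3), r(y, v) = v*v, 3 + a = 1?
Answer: 1/162 ≈ 0.0061728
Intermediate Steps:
a = -2 (a = -3 + 1 = -2)
r(y, v) = v²
n = 9 (n = 3² = 9)
j(Z) = Z²
t(R) = -20 (t(R) = 4*(-5) = -20)
t(28)/(((j(n)*8)*(-5))) = -20/((9²*8)*(-5)) = -20/((81*8)*(-5)) = -20/(648*(-5)) = -20/(-3240) = -20*(-1/3240) = 1/162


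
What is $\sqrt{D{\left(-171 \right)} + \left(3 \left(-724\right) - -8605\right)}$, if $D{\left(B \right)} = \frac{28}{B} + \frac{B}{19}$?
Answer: $\frac{2 \sqrt{5217761}}{57} \approx 80.149$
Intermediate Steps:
$D{\left(B \right)} = \frac{28}{B} + \frac{B}{19}$ ($D{\left(B \right)} = \frac{28}{B} + B \frac{1}{19} = \frac{28}{B} + \frac{B}{19}$)
$\sqrt{D{\left(-171 \right)} + \left(3 \left(-724\right) - -8605\right)} = \sqrt{\left(\frac{28}{-171} + \frac{1}{19} \left(-171\right)\right) + \left(3 \left(-724\right) - -8605\right)} = \sqrt{\left(28 \left(- \frac{1}{171}\right) - 9\right) + \left(-2172 + 8605\right)} = \sqrt{\left(- \frac{28}{171} - 9\right) + 6433} = \sqrt{- \frac{1567}{171} + 6433} = \sqrt{\frac{1098476}{171}} = \frac{2 \sqrt{5217761}}{57}$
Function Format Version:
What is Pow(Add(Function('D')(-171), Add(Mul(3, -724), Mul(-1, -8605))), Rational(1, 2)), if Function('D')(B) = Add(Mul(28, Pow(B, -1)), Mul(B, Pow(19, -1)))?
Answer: Mul(Rational(2, 57), Pow(5217761, Rational(1, 2))) ≈ 80.149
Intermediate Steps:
Function('D')(B) = Add(Mul(28, Pow(B, -1)), Mul(Rational(1, 19), B)) (Function('D')(B) = Add(Mul(28, Pow(B, -1)), Mul(B, Rational(1, 19))) = Add(Mul(28, Pow(B, -1)), Mul(Rational(1, 19), B)))
Pow(Add(Function('D')(-171), Add(Mul(3, -724), Mul(-1, -8605))), Rational(1, 2)) = Pow(Add(Add(Mul(28, Pow(-171, -1)), Mul(Rational(1, 19), -171)), Add(Mul(3, -724), Mul(-1, -8605))), Rational(1, 2)) = Pow(Add(Add(Mul(28, Rational(-1, 171)), -9), Add(-2172, 8605)), Rational(1, 2)) = Pow(Add(Add(Rational(-28, 171), -9), 6433), Rational(1, 2)) = Pow(Add(Rational(-1567, 171), 6433), Rational(1, 2)) = Pow(Rational(1098476, 171), Rational(1, 2)) = Mul(Rational(2, 57), Pow(5217761, Rational(1, 2)))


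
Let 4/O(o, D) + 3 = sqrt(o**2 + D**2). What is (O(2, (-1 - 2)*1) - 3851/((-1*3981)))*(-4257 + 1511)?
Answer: -43370324/3981 - 2746*sqrt(13) ≈ -20795.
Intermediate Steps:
O(o, D) = 4/(-3 + sqrt(D**2 + o**2)) (O(o, D) = 4/(-3 + sqrt(o**2 + D**2)) = 4/(-3 + sqrt(D**2 + o**2)))
(O(2, (-1 - 2)*1) - 3851/((-1*3981)))*(-4257 + 1511) = (4/(-3 + sqrt(((-1 - 2)*1)**2 + 2**2)) - 3851/((-1*3981)))*(-4257 + 1511) = (4/(-3 + sqrt((-3*1)**2 + 4)) - 3851/(-3981))*(-2746) = (4/(-3 + sqrt((-3)**2 + 4)) - 3851*(-1/3981))*(-2746) = (4/(-3 + sqrt(9 + 4)) + 3851/3981)*(-2746) = (4/(-3 + sqrt(13)) + 3851/3981)*(-2746) = (3851/3981 + 4/(-3 + sqrt(13)))*(-2746) = -10574846/3981 - 10984/(-3 + sqrt(13))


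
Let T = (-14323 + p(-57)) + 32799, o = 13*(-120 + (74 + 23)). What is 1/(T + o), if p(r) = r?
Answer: 1/18120 ≈ 5.5188e-5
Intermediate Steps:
o = -299 (o = 13*(-120 + 97) = 13*(-23) = -299)
T = 18419 (T = (-14323 - 57) + 32799 = -14380 + 32799 = 18419)
1/(T + o) = 1/(18419 - 299) = 1/18120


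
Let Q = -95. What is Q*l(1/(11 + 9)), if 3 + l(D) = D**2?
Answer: 22781/80 ≈ 284.76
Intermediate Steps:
l(D) = -3 + D**2
Q*l(1/(11 + 9)) = -95*(-3 + (1/(11 + 9))**2) = -95*(-3 + (1/20)**2) = -95*(-3 + 1/400) = -95*(-1199/400) = 22781/80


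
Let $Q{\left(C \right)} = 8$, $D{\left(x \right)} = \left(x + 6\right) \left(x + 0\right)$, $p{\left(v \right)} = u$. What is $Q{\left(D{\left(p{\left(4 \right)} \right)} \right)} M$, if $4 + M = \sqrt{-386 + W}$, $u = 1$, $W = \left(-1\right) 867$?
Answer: $-32 + 8 i \sqrt{1253} \approx -32.0 + 283.18 i$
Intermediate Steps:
$W = -867$
$p{\left(v \right)} = 1$
$D{\left(x \right)} = x \left(6 + x\right)$ ($D{\left(x \right)} = \left(6 + x\right) x = x \left(6 + x\right)$)
$M = -4 + i \sqrt{1253}$ ($M = -4 + \sqrt{-386 - 867} = -4 + \sqrt{-1253} = -4 + i \sqrt{1253} \approx -4.0 + 35.398 i$)
$Q{\left(D{\left(p{\left(4 \right)} \right)} \right)} M = 8 \left(-4 + i \sqrt{1253}\right) = -32 + 8 i \sqrt{1253}$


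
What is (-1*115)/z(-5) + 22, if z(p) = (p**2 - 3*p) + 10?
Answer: 197/10 ≈ 19.700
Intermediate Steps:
z(p) = 10 + p**2 - 3*p
(-1*115)/z(-5) + 22 = (-1*115)/(10 + (-5)**2 - 3*(-5)) + 22 = -115/(10 + 25 + 15) + 22 = -115/50 + 22 = -115*1/50 + 22 = -23/10 + 22 = 197/10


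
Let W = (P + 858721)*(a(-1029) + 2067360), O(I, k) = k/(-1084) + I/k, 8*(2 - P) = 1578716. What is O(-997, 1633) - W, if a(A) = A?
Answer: -2419182956828269859/1770172 ≈ -1.3666e+12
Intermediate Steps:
P = -394675/2 (P = 2 - ⅛*1578716 = 2 - 394679/2 = -394675/2 ≈ -1.9734e+5)
O(I, k) = -k/1084 + I/k (O(I, k) = k*(-1/1084) + I/k = -k/1084 + I/k)
W = 2733274457877/2 (W = (-394675/2 + 858721)*(-1029 + 2067360) = (1322767/2)*2066331 = 2733274457877/2 ≈ 1.3666e+12)
O(-997, 1633) - W = (-1/1084*1633 - 997/1633) - 1*2733274457877/2 = (-1633/1084 - 997*1/1633) - 2733274457877/2 = (-1633/1084 - 997/1633) - 2733274457877/2 = -3747437/1770172 - 2733274457877/2 = -2419182956828269859/1770172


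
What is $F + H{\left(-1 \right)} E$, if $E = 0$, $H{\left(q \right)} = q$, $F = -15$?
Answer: $-15$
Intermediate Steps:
$F + H{\left(-1 \right)} E = -15 - 0 = -15 + 0 = -15$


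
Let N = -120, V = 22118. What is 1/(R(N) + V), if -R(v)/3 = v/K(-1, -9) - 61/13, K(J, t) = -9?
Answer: 13/287197 ≈ 4.5265e-5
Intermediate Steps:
R(v) = 183/13 + v/3 (R(v) = -3*(v/(-9) - 61/13) = -3*(v*(-⅑) - 61*1/13) = -3*(-v/9 - 61/13) = -3*(-61/13 - v/9) = 183/13 + v/3)
1/(R(N) + V) = 1/((183/13 + (⅓)*(-120)) + 22118) = 1/((183/13 - 40) + 22118) = 1/(-337/13 + 22118) = 1/(287197/13) = 13/287197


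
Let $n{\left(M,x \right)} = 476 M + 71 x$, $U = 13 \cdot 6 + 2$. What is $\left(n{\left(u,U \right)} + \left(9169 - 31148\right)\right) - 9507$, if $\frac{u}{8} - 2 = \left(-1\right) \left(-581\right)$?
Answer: $2194258$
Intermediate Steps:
$u = 4664$ ($u = 16 + 8 \left(\left(-1\right) \left(-581\right)\right) = 16 + 8 \cdot 581 = 16 + 4648 = 4664$)
$U = 80$ ($U = 78 + 2 = 80$)
$n{\left(M,x \right)} = 71 x + 476 M$
$\left(n{\left(u,U \right)} + \left(9169 - 31148\right)\right) - 9507 = \left(\left(71 \cdot 80 + 476 \cdot 4664\right) + \left(9169 - 31148\right)\right) - 9507 = \left(\left(5680 + 2220064\right) + \left(9169 - 31148\right)\right) - 9507 = \left(2225744 - 21979\right) - 9507 = 2203765 - 9507 = 2194258$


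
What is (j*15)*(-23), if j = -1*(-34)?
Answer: -11730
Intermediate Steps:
j = 34
(j*15)*(-23) = (34*15)*(-23) = 510*(-23) = -11730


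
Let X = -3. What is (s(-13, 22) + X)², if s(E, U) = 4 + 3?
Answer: 16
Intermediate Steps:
s(E, U) = 7
(s(-13, 22) + X)² = (7 - 3)² = 4² = 16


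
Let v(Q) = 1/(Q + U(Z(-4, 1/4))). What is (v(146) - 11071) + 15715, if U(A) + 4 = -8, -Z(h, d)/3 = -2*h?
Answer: 622297/134 ≈ 4644.0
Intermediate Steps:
Z(h, d) = 6*h (Z(h, d) = -(-6)*h = 6*h)
U(A) = -12 (U(A) = -4 - 8 = -12)
v(Q) = 1/(-12 + Q) (v(Q) = 1/(Q - 12) = 1/(-12 + Q))
(v(146) - 11071) + 15715 = (1/(-12 + 146) - 11071) + 15715 = (1/134 - 11071) + 15715 = -1483513/134 + 15715 = 622297/134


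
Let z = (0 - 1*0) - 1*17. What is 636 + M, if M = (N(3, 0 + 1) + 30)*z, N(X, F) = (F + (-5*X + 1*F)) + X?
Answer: 296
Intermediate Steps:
z = -17 (z = (0 + 0) - 17 = 0 - 17 = -17)
N(X, F) = -4*X + 2*F (N(X, F) = (F + (-5*X + F)) + X = (F + (F - 5*X)) + X = (-5*X + 2*F) + X = -4*X + 2*F)
M = -340 (M = ((-4*3 + 2*(0 + 1)) + 30)*(-17) = ((-12 + 2*1) + 30)*(-17) = ((-12 + 2) + 30)*(-17) = (-10 + 30)*(-17) = 20*(-17) = -340)
636 + M = 636 - 340 = 296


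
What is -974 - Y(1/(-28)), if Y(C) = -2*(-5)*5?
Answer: -1024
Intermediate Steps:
Y(C) = 50 (Y(C) = 10*5 = 50)
-974 - Y(1/(-28)) = -974 - 1*50 = -974 - 50 = -1024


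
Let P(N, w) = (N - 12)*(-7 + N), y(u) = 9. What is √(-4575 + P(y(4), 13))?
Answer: 3*I*√509 ≈ 67.683*I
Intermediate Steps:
P(N, w) = (-12 + N)*(-7 + N)
√(-4575 + P(y(4), 13)) = √(-4575 + (84 + 9² - 19*9)) = √(-4575 + (84 + 81 - 171)) = √(-4575 - 6) = √(-4581) = 3*I*√509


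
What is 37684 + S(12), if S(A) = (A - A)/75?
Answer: 37684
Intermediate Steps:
S(A) = 0 (S(A) = 0*(1/75) = 0)
37684 + S(12) = 37684 + 0 = 37684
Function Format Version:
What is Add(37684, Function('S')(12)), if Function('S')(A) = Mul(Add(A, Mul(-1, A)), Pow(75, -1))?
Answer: 37684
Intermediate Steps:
Function('S')(A) = 0 (Function('S')(A) = Mul(0, Rational(1, 75)) = 0)
Add(37684, Function('S')(12)) = Add(37684, 0) = 37684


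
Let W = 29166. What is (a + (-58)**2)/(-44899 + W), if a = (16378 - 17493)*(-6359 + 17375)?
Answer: 12279476/15733 ≈ 780.49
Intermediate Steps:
a = -12282840 (a = -1115*11016 = -12282840)
(a + (-58)**2)/(-44899 + W) = (-12282840 + (-58)**2)/(-44899 + 29166) = (-12282840 + 3364)/(-15733) = -12279476*(-1/15733) = 12279476/15733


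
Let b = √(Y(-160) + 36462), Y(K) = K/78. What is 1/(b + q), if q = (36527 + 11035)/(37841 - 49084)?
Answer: 10427421537/89825959477523 + 126405049*√55455582/179651918955046 ≈ 0.0053558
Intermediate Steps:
q = -47562/11243 (q = 47562/(-11243) = 47562*(-1/11243) = -47562/11243 ≈ -4.2304)
Y(K) = K/78 (Y(K) = K*(1/78) = K/78)
b = √55455582/39 (b = √((1/78)*(-160) + 36462) = √(-80/39 + 36462) = √(1421938/39) = √55455582/39 ≈ 190.94)
1/(b + q) = 1/(√55455582/39 - 47562/11243) = 1/(-47562/11243 + √55455582/39)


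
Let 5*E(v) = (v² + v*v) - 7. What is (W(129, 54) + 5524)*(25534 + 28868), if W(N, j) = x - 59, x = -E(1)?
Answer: 297361332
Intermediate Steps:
E(v) = -7/5 + 2*v²/5 (E(v) = ((v² + v*v) - 7)/5 = ((v² + v²) - 7)/5 = (2*v² - 7)/5 = (-7 + 2*v²)/5 = -7/5 + 2*v²/5)
x = 1 (x = -(-7/5 + (⅖)*1²) = -(-7/5 + (⅖)*1) = -(-7/5 + ⅖) = -1*(-1) = 1)
W(N, j) = -58 (W(N, j) = 1 - 59 = -58)
(W(129, 54) + 5524)*(25534 + 28868) = (-58 + 5524)*(25534 + 28868) = 5466*54402 = 297361332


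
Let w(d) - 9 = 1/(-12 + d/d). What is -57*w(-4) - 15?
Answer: -5751/11 ≈ -522.82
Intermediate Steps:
w(d) = 98/11 (w(d) = 9 + 1/(-12 + d/d) = 9 + 1/(-12 + 1) = 9 + 1/(-11) = 9 - 1/11 = 98/11)
-57*w(-4) - 15 = -57*98/11 - 15 = -5586/11 - 15 = -5751/11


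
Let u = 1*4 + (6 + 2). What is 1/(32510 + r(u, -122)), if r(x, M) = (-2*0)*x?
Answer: 1/32510 ≈ 3.0760e-5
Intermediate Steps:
u = 12 (u = 4 + 8 = 12)
r(x, M) = 0 (r(x, M) = 0*x = 0)
1/(32510 + r(u, -122)) = 1/(32510 + 0) = 1/32510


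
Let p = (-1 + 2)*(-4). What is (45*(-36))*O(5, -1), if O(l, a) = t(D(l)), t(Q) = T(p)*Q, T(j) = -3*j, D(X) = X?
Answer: -97200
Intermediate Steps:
p = -4 (p = 1*(-4) = -4)
t(Q) = 12*Q (t(Q) = (-3*(-4))*Q = 12*Q)
O(l, a) = 12*l
(45*(-36))*O(5, -1) = (45*(-36))*(12*5) = -1620*60 = -97200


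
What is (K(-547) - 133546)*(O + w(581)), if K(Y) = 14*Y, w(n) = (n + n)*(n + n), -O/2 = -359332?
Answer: -292138085232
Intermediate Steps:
O = 718664 (O = -2*(-359332) = 718664)
w(n) = 4*n**2 (w(n) = (2*n)*(2*n) = 4*n**2)
(K(-547) - 133546)*(O + w(581)) = (14*(-547) - 133546)*(718664 + 4*581**2) = (-7658 - 133546)*(718664 + 4*337561) = -141204*(718664 + 1350244) = -141204*2068908 = -292138085232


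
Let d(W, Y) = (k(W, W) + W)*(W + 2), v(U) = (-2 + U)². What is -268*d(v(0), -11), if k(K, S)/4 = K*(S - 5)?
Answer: 19296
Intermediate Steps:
k(K, S) = 4*K*(-5 + S) (k(K, S) = 4*(K*(S - 5)) = 4*(K*(-5 + S)) = 4*K*(-5 + S))
d(W, Y) = (2 + W)*(W + 4*W*(-5 + W)) (d(W, Y) = (4*W*(-5 + W) + W)*(W + 2) = (W + 4*W*(-5 + W))*(2 + W) = (2 + W)*(W + 4*W*(-5 + W)))
-268*d(v(0), -11) = -268*(-2 + 0)²*(-38 - 11*(-2 + 0)² + 4*((-2 + 0)²)²) = -268*(-2)²*(-38 - 11*(-2)² + 4*((-2)²)²) = -1072*(-38 - 11*4 + 4*4²) = -1072*(-38 - 44 + 4*16) = -1072*(-38 - 44 + 64) = -1072*(-18) = -268*(-72) = 19296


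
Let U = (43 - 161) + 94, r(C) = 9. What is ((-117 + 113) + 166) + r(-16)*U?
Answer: -54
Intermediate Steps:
U = -24 (U = -118 + 94 = -24)
((-117 + 113) + 166) + r(-16)*U = ((-117 + 113) + 166) + 9*(-24) = (-4 + 166) - 216 = 162 - 216 = -54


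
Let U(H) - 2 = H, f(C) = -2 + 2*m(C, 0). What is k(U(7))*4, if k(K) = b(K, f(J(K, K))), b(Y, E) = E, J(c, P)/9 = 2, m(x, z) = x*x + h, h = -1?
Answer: 2576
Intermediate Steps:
m(x, z) = -1 + x² (m(x, z) = x*x - 1 = x² - 1 = -1 + x²)
J(c, P) = 18 (J(c, P) = 9*2 = 18)
f(C) = -4 + 2*C² (f(C) = -2 + 2*(-1 + C²) = -2 + (-2 + 2*C²) = -4 + 2*C²)
U(H) = 2 + H
k(K) = 644 (k(K) = -4 + 2*18² = -4 + 2*324 = -4 + 648 = 644)
k(U(7))*4 = 644*4 = 2576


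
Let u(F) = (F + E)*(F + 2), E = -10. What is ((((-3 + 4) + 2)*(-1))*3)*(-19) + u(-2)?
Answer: 171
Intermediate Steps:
u(F) = (-10 + F)*(2 + F) (u(F) = (F - 10)*(F + 2) = (-10 + F)*(2 + F))
((((-3 + 4) + 2)*(-1))*3)*(-19) + u(-2) = ((((-3 + 4) + 2)*(-1))*3)*(-19) + (-20 + (-2)² - 8*(-2)) = (((1 + 2)*(-1))*3)*(-19) + (-20 + 4 + 16) = ((3*(-1))*3)*(-19) + 0 = -3*3*(-19) + 0 = -9*(-19) + 0 = 171 + 0 = 171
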